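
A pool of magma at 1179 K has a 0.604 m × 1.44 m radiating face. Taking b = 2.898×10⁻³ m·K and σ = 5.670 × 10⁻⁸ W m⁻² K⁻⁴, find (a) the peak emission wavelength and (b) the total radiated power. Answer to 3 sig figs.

(a) λ_max = b/T = 2.898×10⁻³/1179 = 2.458×10⁻⁶ m = 2.46 μm.
Area A = 0.604 × 1.44 = 0.86976 m².
(b) P = σAT⁴ = 5.670×10⁻⁸×0.86976×(1179)⁴ = 9.53×10⁴ W.

λ_max ≈ 2.46 μm; P ≈ 9.53×10⁴ W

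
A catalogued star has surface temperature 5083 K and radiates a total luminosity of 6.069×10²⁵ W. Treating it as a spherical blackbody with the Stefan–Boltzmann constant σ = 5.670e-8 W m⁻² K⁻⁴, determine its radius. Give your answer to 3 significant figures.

R ≈ 3.57×10⁸ m

L = 4πR²σT⁴ ⇒ R = √(L/(4πσT⁴)).
σT⁴ = 3.78498×10⁷ W/m², so R = √(6.069×10²⁵/(4π×3.78498×10⁷)) = 3.57×10⁸ m.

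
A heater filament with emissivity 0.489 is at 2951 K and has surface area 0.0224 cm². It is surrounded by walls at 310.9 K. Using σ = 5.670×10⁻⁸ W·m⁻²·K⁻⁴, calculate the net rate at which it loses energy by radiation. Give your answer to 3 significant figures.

Area A = 0.0224 cm² = 2.24×10⁻⁶ m².
Net radiated power P_net = εσA(T⁴ − T₀⁴) = 0.489×5.670×10⁻⁸×2.24×10⁻⁶×(2951⁴ − 310.9⁴).
T⁴ − T₀⁴ = 7.58362×10¹³ − 9.34293×10⁹ = 7.58269×10¹³ K⁴, so P_net = 4.71 W.

Net loss ≈ 4.71 W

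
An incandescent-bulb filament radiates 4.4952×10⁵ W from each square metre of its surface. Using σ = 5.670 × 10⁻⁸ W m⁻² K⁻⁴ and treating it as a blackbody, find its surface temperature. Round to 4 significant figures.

I = σT⁴, so T = (I/σ)^(1/4) = (4.4952×10⁵/(5.670×10⁻⁸))^(1/4) = 1678 K.

T ≈ 1678 K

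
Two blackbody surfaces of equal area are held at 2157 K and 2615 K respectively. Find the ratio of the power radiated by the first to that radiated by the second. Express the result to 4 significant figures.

P₁/P₂ ≈ 0.4629

With equal areas, P₁/P₂ = (T₁/T₂)⁴ = (2157/2615)⁴ = 0.4629.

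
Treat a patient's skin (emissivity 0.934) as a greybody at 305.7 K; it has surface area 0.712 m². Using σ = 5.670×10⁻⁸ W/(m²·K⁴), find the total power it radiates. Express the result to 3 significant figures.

P ≈ 329 W

Area A = 0.712 m².
P = εσAT⁴ = 0.934 × 5.670×10⁻⁸ × 0.712 × (305.7)⁴ = 329 W.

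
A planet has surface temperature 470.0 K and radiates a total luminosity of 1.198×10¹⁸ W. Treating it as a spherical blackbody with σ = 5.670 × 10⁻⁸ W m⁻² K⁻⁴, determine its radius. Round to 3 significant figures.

R ≈ 5.87×10⁶ m

L = 4πR²σT⁴ ⇒ R = √(L/(4πσT⁴)).
σT⁴ = 2766.78 W/m², so R = √(1.198×10¹⁸/(4π×2766.78)) = 5.87×10⁶ m.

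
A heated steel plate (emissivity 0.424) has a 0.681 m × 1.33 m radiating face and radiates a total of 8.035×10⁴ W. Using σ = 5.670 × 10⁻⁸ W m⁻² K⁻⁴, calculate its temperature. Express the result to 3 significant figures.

Area A = 0.681 × 1.33 = 0.90573 m².
P = εσAT⁴ ⇒ T = (P/(εσA))^(1/4) = (8.035×10⁴/(0.424×5.670×10⁻⁸×0.90573))^(1/4) = 1.39×10³ K.

T ≈ 1.39×10³ K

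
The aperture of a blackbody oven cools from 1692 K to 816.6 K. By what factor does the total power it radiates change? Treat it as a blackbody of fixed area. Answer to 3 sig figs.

P ∝ T⁴, so P₂/P₁ = (T₂/T₁)⁴ = (816.6/1692)⁴ = (0.482624)⁴ = 0.0543.

P₂/P₁ ≈ 0.0543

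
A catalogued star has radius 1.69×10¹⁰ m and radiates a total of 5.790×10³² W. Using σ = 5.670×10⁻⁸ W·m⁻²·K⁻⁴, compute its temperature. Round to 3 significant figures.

T ≈ 4.11×10⁴ K

Surface area A = 4πR² = 4π(1.69×10¹⁰ m)² = 3.58908×10²¹ m².
P = σAT⁴ ⇒ T = (P/(σA))^(1/4) = (5.790×10³²/(5.670×10⁻⁸×3.58908×10²¹))^(1/4) = 4.11×10⁴ K.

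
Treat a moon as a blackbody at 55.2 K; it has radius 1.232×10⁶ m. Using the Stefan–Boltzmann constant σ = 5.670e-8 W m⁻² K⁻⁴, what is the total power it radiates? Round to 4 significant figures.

Surface area A = 4πR² = 4π(1.232×10⁶ m)² = 1.90735×10¹³ m².
P = σAT⁴ = 5.670×10⁻⁸ × 1.90735×10¹³ × (55.2)⁴ = 1.004×10¹³ W.

P ≈ 1.004×10¹³ W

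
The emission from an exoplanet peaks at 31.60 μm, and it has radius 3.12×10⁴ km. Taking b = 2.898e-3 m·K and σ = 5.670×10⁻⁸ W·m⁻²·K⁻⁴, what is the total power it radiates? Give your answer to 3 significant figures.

P ≈ 4.91×10¹⁶ W

Wien's law: T = b/λ_max = 2.898×10⁻³/3.160×10⁻⁵ = 91.7089 K.
Surface area A = 4πR² = 4π(3.12×10⁷ m)² = 1.22326×10¹⁶ m².
Then P = σAT⁴ = 5.670×10⁻⁸×1.22326×10¹⁶×(91.7089)⁴ = 4.91×10¹⁶ W.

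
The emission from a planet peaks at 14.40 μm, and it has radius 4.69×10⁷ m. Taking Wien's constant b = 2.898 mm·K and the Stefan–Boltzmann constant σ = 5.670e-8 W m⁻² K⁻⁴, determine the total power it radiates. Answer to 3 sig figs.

Wien's law: T = b/λ_max = 2.898×10⁻³/1.440×10⁻⁵ = 201.250 K.
Surface area A = 4πR² = 4π(4.69×10⁷ m)² = 2.76411×10¹⁶ m².
Then P = σAT⁴ = 5.670×10⁻⁸×2.76411×10¹⁶×(201.250)⁴ = 2.57×10¹⁸ W.

P ≈ 2.57×10¹⁸ W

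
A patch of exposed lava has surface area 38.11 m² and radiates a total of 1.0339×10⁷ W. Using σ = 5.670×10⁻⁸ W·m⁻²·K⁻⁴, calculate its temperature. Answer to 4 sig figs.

Area A = 38.11 m².
P = σAT⁴ ⇒ T = (P/(σA))^(1/4) = (1.0339×10⁷/(5.670×10⁻⁸×38.11))^(1/4) = 1479 K.

T ≈ 1479 K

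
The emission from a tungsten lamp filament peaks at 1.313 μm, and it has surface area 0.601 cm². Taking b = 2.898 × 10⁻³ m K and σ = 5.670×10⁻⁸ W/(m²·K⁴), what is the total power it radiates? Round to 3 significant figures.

P ≈ 80.9 W

Wien's law: T = b/λ_max = 2.898×10⁻³/1.313×10⁻⁶ = 2207.16 K.
Area A = 0.601 cm² = 6.01×10⁻⁵ m².
Then P = σAT⁴ = 5.670×10⁻⁸×6.01×10⁻⁵×(2207.16)⁴ = 80.9 W.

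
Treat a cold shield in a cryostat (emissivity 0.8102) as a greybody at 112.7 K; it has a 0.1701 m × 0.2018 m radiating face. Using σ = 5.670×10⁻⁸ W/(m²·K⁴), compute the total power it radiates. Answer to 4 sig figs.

P ≈ 0.2544 W

Area A = 0.1701 × 0.2018 = 0.0343262 m².
P = εσAT⁴ = 0.8102 × 5.670×10⁻⁸ × 0.0343262 × (112.7)⁴ = 0.2544 W.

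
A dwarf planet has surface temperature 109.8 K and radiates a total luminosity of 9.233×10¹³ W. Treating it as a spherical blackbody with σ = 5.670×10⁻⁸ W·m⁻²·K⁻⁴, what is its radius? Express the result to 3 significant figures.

L = 4πR²σT⁴ ⇒ R = √(L/(4πσT⁴)).
σT⁴ = 8.24124 W/m², so R = √(9.233×10¹³/(4π×8.24124)) = 9.44×10⁵ m.

R ≈ 9.44×10⁵ m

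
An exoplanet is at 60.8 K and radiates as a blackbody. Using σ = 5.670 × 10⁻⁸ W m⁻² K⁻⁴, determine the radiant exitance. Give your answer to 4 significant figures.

I ≈ 0.7748 W/m²

Stefan–Boltzmann: I = σT⁴ = 5.670×10⁻⁸ × (60.8)⁴ = 0.7748 W/m².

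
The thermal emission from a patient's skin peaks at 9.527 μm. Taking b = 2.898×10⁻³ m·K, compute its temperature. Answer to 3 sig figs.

Wien's law gives T = b/λ_max = (2.898×10⁻³ m·K)/(9.527×10⁻⁶ m) = 304 K.

T ≈ 304 K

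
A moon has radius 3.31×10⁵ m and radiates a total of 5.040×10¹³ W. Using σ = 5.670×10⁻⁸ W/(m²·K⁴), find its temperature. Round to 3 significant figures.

T ≈ 159 K

Surface area A = 4πR² = 4π(3.31×10⁵ m)² = 1.37678×10¹² m².
P = σAT⁴ ⇒ T = (P/(σA))^(1/4) = (5.040×10¹³/(5.670×10⁻⁸×1.37678×10¹²))^(1/4) = 159 K.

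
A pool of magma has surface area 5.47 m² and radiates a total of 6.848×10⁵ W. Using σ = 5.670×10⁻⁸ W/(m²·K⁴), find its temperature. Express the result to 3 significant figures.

Area A = 5.47 m².
P = σAT⁴ ⇒ T = (P/(σA))^(1/4) = (6.848×10⁵/(5.670×10⁻⁸×5.47))^(1/4) = 1.22×10³ K.

T ≈ 1.22×10³ K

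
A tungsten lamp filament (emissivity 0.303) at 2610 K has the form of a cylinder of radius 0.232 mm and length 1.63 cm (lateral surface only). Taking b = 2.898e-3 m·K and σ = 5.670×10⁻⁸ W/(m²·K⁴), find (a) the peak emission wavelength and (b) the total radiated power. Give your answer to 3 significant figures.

(a) λ_max = b/T = 2.898×10⁻³/2610 = 1.110×10⁻⁶ m = 1.11×10³ nm.
Lateral area A = 2πrL = 2π×2.32×10⁻⁴×0.0163 = 2.37605×10⁻⁵ m².
(b) P = εσAT⁴ = 0.303×5.670×10⁻⁸×2.37605×10⁻⁵×(2610)⁴ = 18.9 W.

λ_max ≈ 1.11×10³ nm; P ≈ 18.9 W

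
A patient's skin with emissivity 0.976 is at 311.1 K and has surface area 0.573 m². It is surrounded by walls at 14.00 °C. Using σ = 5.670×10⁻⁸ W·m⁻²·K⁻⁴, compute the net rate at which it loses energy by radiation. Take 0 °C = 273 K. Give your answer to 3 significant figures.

Surroundings: T = 14.00 °C + 273 = 287.00 K.
Area A = 0.573 m².
Net radiated power P_net = εσA(T⁴ − T₀⁴) = 0.976×5.670×10⁻⁸×0.573×(311.1⁴ − 287.00⁴).
T⁴ − T₀⁴ = 9.36699×10⁹ − 6.78465×10⁹ = 2.58234×10⁹ K⁴, so P_net = 81.9 W.

Net loss ≈ 81.9 W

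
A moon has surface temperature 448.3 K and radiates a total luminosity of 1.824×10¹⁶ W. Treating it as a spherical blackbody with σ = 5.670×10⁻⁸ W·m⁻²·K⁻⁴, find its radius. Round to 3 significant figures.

L = 4πR²σT⁴ ⇒ R = √(L/(4πσT⁴)).
σT⁴ = 2290.12 W/m², so R = √(1.824×10¹⁶/(4π×2290.12)) = 7.96×10⁵ m.

R ≈ 7.96×10⁵ m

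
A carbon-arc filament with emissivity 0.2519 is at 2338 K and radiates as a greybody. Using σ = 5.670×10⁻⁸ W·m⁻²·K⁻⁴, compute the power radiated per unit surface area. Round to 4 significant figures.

I ≈ 4.268×10⁵ W/m²

Stefan–Boltzmann: I = εσT⁴ = 0.2519 × 5.670×10⁻⁸ × (2338)⁴ = 4.268×10⁵ W/m².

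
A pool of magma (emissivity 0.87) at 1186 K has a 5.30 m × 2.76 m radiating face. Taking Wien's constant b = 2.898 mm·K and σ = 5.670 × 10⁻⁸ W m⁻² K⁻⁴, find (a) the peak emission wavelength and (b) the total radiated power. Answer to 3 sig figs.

λ_max ≈ 2.44 μm; P ≈ 1.43×10⁶ W

(a) λ_max = b/T = 2.898×10⁻³/1186 = 2.444×10⁻⁶ m = 2.44 μm.
Area A = 5.30 × 2.76 = 14.628 m².
(b) P = εσAT⁴ = 0.87×5.670×10⁻⁸×14.628×(1186)⁴ = 1.43×10⁶ W.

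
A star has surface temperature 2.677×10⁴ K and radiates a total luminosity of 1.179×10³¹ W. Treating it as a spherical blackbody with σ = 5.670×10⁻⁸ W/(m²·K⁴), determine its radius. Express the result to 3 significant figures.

R ≈ 5.68×10⁹ m

L = 4πR²σT⁴ ⇒ R = √(L/(4πσT⁴)).
σT⁴ = 2.91190×10¹⁰ W/m², so R = √(1.179×10³¹/(4π×2.91190×10¹⁰)) = 5.68×10⁹ m.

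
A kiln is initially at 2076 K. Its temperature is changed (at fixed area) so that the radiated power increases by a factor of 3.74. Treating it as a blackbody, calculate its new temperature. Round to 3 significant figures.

P ∝ T⁴, so T₂/T₁ = (P₂/P₁)^(1/4) = (3.74)^(1/4) = 1.39065.
T₂ = 2076 × 1.39065 = 2.89×10³ K.

T₂ ≈ 2.89×10³ K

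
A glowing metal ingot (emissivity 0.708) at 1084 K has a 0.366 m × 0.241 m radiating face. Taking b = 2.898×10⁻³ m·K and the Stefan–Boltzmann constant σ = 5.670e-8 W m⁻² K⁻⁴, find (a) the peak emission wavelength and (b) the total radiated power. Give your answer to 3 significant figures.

(a) λ_max = b/T = 2.898×10⁻³/1084 = 2.673×10⁻⁶ m = 2.67×10³ nm.
Area A = 0.366 × 0.241 = 0.088206 m².
(b) P = εσAT⁴ = 0.708×5.670×10⁻⁸×0.088206×(1084)⁴ = 4.89×10³ W.

λ_max ≈ 2.67×10³ nm; P ≈ 4.89×10³ W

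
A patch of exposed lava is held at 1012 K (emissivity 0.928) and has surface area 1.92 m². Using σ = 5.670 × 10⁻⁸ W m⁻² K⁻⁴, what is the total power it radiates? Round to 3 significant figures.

Area A = 1.92 m².
P = εσAT⁴ = 0.928 × 5.670×10⁻⁸ × 1.92 × (1012)⁴ = 1.06×10⁵ W.

P ≈ 1.06×10⁵ W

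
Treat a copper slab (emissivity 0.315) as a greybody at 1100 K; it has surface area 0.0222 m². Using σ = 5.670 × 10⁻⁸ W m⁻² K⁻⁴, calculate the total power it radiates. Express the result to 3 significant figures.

P ≈ 581 W

Area A = 0.0222 m².
P = εσAT⁴ = 0.315 × 5.670×10⁻⁸ × 0.0222 × (1100)⁴ = 581 W.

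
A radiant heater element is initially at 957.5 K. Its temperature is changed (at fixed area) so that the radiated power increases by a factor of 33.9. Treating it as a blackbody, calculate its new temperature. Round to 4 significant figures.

T₂ ≈ 2310 K

P ∝ T⁴, so T₂/T₁ = (P₂/P₁)^(1/4) = (33.9)^(1/4) = 2.41296.
T₂ = 957.5 × 2.41296 = 2310 K.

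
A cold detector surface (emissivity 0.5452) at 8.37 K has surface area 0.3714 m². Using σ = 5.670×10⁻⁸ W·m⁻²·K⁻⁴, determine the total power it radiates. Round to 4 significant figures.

P ≈ 5.635×10⁻⁵ W

Area A = 0.3714 m².
P = εσAT⁴ = 0.5452 × 5.670×10⁻⁸ × 0.3714 × (8.37)⁴ = 5.635×10⁻⁵ W.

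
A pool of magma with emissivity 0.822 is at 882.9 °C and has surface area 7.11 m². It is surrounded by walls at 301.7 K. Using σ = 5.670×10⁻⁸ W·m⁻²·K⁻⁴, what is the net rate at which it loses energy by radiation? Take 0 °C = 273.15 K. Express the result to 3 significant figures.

T = 882.9 °C + 273.15 = 1156.05 K.
Area A = 7.11 m².
Net radiated power P_net = εσA(T⁴ − T₀⁴) = 0.822×5.670×10⁻⁸×7.11×(1156.05⁴ − 301.7⁴).
T⁴ − T₀⁴ = 1.78610×10¹² − 8.28517×10⁹ = 1.77781×10¹² K⁴, so P_net = 5.89×10⁵ W.

Net loss ≈ 5.89×10⁵ W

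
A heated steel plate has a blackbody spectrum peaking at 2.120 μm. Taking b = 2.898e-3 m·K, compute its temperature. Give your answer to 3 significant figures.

Wien's law gives T = b/λ_max = (2.898×10⁻³ m·K)/(2.120×10⁻⁶ m) = 1.37×10³ K.

T ≈ 1.37×10³ K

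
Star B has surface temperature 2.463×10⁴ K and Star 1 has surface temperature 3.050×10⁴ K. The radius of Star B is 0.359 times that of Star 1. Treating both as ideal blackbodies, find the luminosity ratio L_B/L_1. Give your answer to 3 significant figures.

L_B/L_1 ≈ 0.0548

L ∝ R²T⁴, so L_B/L_1 = (R_B/R_1)²(T_B/T_1)⁴ = (0.359)² × (2.463×10⁴/3.050×10⁴)⁴ = 0.128881 × 0.425264 = 0.0548.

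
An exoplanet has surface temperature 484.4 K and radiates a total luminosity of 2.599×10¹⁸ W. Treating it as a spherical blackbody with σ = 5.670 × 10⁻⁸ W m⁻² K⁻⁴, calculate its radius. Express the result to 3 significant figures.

R ≈ 8.14×10⁶ m

L = 4πR²σT⁴ ⇒ R = √(L/(4πσT⁴)).
σT⁴ = 3121.76 W/m², so R = √(2.599×10¹⁸/(4π×3121.76)) = 8.14×10⁶ m.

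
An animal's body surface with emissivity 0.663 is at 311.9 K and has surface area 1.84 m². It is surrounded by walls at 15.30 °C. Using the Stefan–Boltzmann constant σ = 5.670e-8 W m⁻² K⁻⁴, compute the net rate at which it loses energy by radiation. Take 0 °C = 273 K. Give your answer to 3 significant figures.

Net loss ≈ 177 W

Surroundings: T = 15.30 °C + 273 = 288.30 K.
Area A = 1.84 m².
Net radiated power P_net = εσA(T⁴ − T₀⁴) = 0.663×5.670×10⁻⁸×1.84×(311.9⁴ − 288.30⁴).
T⁴ − T₀⁴ = 9.46371×10⁹ − 6.90842×10⁹ = 2.55529×10⁹ K⁴, so P_net = 177 W.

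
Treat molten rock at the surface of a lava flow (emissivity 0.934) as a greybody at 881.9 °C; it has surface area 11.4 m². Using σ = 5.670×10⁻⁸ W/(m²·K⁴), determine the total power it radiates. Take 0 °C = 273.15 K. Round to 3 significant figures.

T = 881.9 °C + 273.15 = 1155.05 K.
Area A = 11.4 m².
P = εσAT⁴ = 0.934 × 5.670×10⁻⁸ × 11.4 × (1155.05)⁴ = 1.07×10⁶ W.

P ≈ 1.07×10⁶ W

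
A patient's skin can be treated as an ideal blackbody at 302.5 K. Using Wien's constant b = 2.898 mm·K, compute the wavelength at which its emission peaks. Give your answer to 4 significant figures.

λ_max ≈ 9.580 μm

Wien's displacement law: λ_max = b/T = (2.898×10⁻³ m·K)/(302.5 K) = 9.5802×10⁻⁶ m.
That is 9.580 μm, in the infrared range.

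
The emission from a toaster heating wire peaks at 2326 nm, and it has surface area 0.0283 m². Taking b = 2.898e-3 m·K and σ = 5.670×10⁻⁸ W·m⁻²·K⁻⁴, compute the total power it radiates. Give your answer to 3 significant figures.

Wien's law: T = b/λ_max = 2.898×10⁻³/2.326×10⁻⁶ = 1245.92 K.
Area A = 0.0283 m².
Then P = σAT⁴ = 5.670×10⁻⁸×0.0283×(1245.92)⁴ = 3.87×10³ W.

P ≈ 3.87×10³ W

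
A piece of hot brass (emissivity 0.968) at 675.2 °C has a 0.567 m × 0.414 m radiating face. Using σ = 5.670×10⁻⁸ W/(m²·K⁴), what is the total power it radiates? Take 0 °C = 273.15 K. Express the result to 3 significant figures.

T = 675.2 °C + 273.15 = 948.35 K.
Area A = 0.567 × 0.414 = 0.234738 m².
P = εσAT⁴ = 0.968 × 5.670×10⁻⁸ × 0.234738 × (948.35)⁴ = 1.04×10⁴ W.

P ≈ 1.04×10⁴ W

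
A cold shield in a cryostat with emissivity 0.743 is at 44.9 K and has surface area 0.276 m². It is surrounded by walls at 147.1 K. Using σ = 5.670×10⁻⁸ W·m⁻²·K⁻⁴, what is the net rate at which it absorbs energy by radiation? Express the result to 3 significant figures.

Net gain ≈ 5.40 W

Area A = 0.276 m².
Net radiated power P_net = εσA(T⁴ − T₀⁴) = 0.743×5.670×10⁻⁸×0.276×(44.9⁴ − 147.1⁴).
T⁴ − T₀⁴ = 4.06430×10⁶ − 4.68221×10⁸ = -4.64157×10⁸ K⁴, so P_net = -5.40 W — negative, meaning a net gain of 5.40 W.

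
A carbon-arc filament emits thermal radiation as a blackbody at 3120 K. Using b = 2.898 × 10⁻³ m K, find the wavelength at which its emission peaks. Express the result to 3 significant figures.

λ_max ≈ 0.929 μm

Wien's displacement law: λ_max = b/T = (2.898×10⁻³ m·K)/(3120 K) = 9.288×10⁻⁷ m.
That is 0.929 μm, in the infrared range.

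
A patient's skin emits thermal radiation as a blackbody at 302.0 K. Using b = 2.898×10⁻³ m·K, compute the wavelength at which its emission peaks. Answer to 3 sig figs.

λ_max ≈ 9.60 μm

Wien's displacement law: λ_max = b/T = (2.898×10⁻³ m·K)/(302.0 K) = 9.596×10⁻⁶ m.
That is 9.60 μm, in the infrared range.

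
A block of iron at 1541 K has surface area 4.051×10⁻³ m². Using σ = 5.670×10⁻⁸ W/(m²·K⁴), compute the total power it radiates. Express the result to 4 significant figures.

P ≈ 1295 W

Area A = 4.051×10⁻³ m².
P = σAT⁴ = 5.670×10⁻⁸ × 4.051×10⁻³ × (1541)⁴ = 1295 W.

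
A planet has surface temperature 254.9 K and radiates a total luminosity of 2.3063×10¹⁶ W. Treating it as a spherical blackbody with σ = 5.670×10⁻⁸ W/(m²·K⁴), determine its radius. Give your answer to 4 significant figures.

R ≈ 2.769×10⁶ m

L = 4πR²σT⁴ ⇒ R = √(L/(4πσT⁴)).
σT⁴ = 239.366 W/m², so R = √(2.3063×10¹⁶/(4π×239.366)) = 2.769×10⁶ m.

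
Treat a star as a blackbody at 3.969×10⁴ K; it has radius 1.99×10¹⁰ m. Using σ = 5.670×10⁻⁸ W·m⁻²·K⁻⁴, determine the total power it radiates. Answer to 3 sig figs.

Surface area A = 4πR² = 4π(1.99×10¹⁰ m)² = 4.97641×10²¹ m².
P = σAT⁴ = 5.670×10⁻⁸ × 4.97641×10²¹ × (3.969×10⁴)⁴ = 7.00×10³² W.

P ≈ 7.00×10³² W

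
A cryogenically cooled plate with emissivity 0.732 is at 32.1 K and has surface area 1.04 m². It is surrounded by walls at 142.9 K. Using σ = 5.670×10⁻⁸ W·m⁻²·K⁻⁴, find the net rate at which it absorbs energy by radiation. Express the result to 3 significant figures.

Area A = 1.04 m².
Net radiated power P_net = εσA(T⁴ − T₀⁴) = 0.732×5.670×10⁻⁸×1.04×(32.1⁴ − 142.9⁴).
T⁴ − T₀⁴ = 1.06174×10⁶ − 4.16993×10⁸ = -4.15931×10⁸ K⁴, so P_net = -18.0 W — negative, meaning a net gain of 18.0 W.

Net gain ≈ 18.0 W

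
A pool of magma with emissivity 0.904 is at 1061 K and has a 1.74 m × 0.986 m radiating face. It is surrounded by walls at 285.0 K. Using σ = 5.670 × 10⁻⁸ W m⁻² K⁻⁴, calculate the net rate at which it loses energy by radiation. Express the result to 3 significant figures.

Area A = 1.74 × 0.986 = 1.71564 m².
Net radiated power P_net = εσA(T⁴ − T₀⁴) = 0.904×5.670×10⁻⁸×1.71564×(1061⁴ − 285.0⁴).
T⁴ − T₀⁴ = 1.26725×10¹² − 6.59750×10⁹ = 1.26065×10¹² K⁴, so P_net = 1.11×10⁵ W.

Net loss ≈ 1.11×10⁵ W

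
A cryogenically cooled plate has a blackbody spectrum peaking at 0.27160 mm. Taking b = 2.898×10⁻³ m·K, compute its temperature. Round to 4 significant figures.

T ≈ 10.67 K

Wien's law gives T = b/λ_max = (2.898×10⁻³ m·K)/(2.7160×10⁻⁴ m) = 10.67 K.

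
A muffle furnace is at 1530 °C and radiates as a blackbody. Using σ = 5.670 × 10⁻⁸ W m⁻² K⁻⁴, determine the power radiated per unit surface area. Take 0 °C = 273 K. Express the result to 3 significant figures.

T = 1530 °C + 273 = 1803 K.
Stefan–Boltzmann: I = σT⁴ = 5.670×10⁻⁸ × (1803)⁴ = 5.99×10⁵ W/m².

I ≈ 5.99×10⁵ W/m²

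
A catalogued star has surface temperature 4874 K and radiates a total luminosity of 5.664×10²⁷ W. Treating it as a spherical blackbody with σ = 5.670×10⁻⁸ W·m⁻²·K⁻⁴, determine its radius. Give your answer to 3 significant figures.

L = 4πR²σT⁴ ⇒ R = √(L/(4πσT⁴)).
σT⁴ = 3.19982×10⁷ W/m², so R = √(5.664×10²⁷/(4π×3.19982×10⁷)) = 3.75×10⁹ m.

R ≈ 3.75×10⁹ m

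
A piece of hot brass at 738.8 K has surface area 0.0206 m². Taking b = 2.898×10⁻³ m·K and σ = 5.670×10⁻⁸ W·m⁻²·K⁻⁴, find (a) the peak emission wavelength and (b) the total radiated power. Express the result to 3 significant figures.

λ_max ≈ 3.92 μm; P ≈ 348 W

(a) λ_max = b/T = 2.898×10⁻³/738.8 = 3.923×10⁻⁶ m = 3.92 μm.
Area A = 0.0206 m².
(b) P = σAT⁴ = 5.670×10⁻⁸×0.0206×(738.8)⁴ = 348 W.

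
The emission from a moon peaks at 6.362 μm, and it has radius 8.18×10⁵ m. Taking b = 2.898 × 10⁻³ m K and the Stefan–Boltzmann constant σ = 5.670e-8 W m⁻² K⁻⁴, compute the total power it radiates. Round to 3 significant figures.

Wien's law: T = b/λ_max = 2.898×10⁻³/6.362×10⁻⁶ = 455.517 K.
Surface area A = 4πR² = 4π(8.18×10⁵ m)² = 8.40846×10¹² m².
Then P = σAT⁴ = 5.670×10⁻⁸×8.40846×10¹²×(455.517)⁴ = 2.05×10¹⁶ W.

P ≈ 2.05×10¹⁶ W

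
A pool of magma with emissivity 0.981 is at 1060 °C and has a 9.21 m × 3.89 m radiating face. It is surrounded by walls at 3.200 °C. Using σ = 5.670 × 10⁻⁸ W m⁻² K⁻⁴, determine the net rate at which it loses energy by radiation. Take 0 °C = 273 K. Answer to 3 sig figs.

Net loss ≈ 6.28×10⁶ W

T = 1060 °C + 273 = 1333 K.
Surroundings: T = 3.200 °C + 273 = 276.200 K.
Area A = 9.21 × 3.89 = 35.8269 m².
Net radiated power P_net = εσA(T⁴ − T₀⁴) = 0.981×5.670×10⁻⁸×35.8269×(1333⁴ − 276.200⁴).
T⁴ − T₀⁴ = 3.15733×10¹² − 5.81962×10⁹ = 3.15151×10¹² K⁴, so P_net = 6.28×10⁶ W.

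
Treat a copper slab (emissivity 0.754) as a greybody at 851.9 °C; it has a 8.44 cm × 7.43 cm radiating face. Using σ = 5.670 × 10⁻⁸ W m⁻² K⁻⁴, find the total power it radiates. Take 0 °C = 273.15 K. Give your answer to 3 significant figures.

T = 851.9 °C + 273.15 = 1125.05 K.
Area A = 0.0844 × 0.0743 = 6.27092×10⁻³ m².
P = εσAT⁴ = 0.754 × 5.670×10⁻⁸ × 6.27092×10⁻³ × (1125.05)⁴ = 430 W.

P ≈ 430 W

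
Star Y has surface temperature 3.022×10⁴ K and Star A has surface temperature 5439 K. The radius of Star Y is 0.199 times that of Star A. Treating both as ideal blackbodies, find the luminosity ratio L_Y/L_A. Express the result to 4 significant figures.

L ∝ R²T⁴, so L_Y/L_A = (R_Y/R_A)²(T_Y/T_A)⁴ = (0.199)² × (3.022×10⁴/5439)⁴ = 0.039601 × 953.019 = 37.74.

L_Y/L_A ≈ 37.74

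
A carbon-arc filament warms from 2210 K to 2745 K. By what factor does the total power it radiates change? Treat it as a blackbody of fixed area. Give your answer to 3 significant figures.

P ∝ T⁴, so P₂/P₁ = (T₂/T₁)⁴ = (2745/2210)⁴ = (1.24208)⁴ = 2.38.

P₂/P₁ ≈ 2.38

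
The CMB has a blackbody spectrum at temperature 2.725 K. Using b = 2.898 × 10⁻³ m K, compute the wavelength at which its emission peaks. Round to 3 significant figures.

λ_max ≈ 1.06×10⁻³ m

Wien's displacement law: λ_max = b/T = (2.898×10⁻³ m·K)/(2.725 K) = 1.063×10⁻³ m.
That is 1.06×10⁻³ m, in the microwave range.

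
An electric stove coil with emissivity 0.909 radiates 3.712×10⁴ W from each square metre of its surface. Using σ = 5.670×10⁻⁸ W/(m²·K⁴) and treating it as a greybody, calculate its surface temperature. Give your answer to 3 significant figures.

I = εσT⁴, so T = (I/εσ)^(1/4) = (3.712×10⁴/(0.909×5.670×10⁻⁸))^(1/4) = 921 K.

T ≈ 921 K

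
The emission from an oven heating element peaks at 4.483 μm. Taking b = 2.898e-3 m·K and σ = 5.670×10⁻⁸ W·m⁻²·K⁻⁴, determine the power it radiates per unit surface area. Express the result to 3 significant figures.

Wien's law: T = b/λ_max = 2.898×10⁻³/4.483×10⁻⁶ = 646.442 K.
Then I = σT⁴ = 5.670×10⁻⁸×(646.442)⁴ = 9.90×10³ W/m².

I ≈ 9.90×10³ W/m²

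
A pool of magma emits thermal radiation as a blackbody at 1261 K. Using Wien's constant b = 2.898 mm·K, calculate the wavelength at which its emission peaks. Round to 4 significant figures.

λ_max ≈ 2.298 μm

Wien's displacement law: λ_max = b/T = (2.898×10⁻³ m·K)/(1261 K) = 2.2982×10⁻⁶ m.
That is 2.298 μm, in the infrared range.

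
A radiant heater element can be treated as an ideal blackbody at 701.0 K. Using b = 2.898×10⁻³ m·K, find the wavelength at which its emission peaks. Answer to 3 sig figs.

Wien's displacement law: λ_max = b/T = (2.898×10⁻³ m·K)/(701.0 K) = 4.134×10⁻⁶ m.
That is 4.13 μm, in the infrared range.

λ_max ≈ 4.13 μm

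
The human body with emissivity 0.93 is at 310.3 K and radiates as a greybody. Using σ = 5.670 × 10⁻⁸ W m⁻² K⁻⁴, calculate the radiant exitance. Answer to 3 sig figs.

I ≈ 489 W/m²

Stefan–Boltzmann: I = εσT⁴ = 0.93 × 5.670×10⁻⁸ × (310.3)⁴ = 489 W/m².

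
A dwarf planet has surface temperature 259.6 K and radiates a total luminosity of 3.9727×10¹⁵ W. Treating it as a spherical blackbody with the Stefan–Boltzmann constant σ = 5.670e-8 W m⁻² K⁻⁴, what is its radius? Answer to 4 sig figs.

R ≈ 1.108×10⁶ m

L = 4πR²σT⁴ ⇒ R = √(L/(4πσT⁴)).
σT⁴ = 257.515 W/m², so R = √(3.9727×10¹⁵/(4π×257.515)) = 1.108×10⁶ m.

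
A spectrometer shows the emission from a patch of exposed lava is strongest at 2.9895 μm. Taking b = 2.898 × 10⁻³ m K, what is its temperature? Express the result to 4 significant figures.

Wien's law gives T = b/λ_max = (2.898×10⁻³ m·K)/(2.9895×10⁻⁶ m) = 969.4 K.

T ≈ 969.4 K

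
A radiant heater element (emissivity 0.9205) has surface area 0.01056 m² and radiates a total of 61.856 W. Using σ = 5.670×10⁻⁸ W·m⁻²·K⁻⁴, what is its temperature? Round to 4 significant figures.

Area A = 0.01056 m².
P = εσAT⁴ ⇒ T = (P/(εσA))^(1/4) = (61.856/(0.9205×5.670×10⁻⁸×0.01056))^(1/4) = 578.8 K.

T ≈ 578.8 K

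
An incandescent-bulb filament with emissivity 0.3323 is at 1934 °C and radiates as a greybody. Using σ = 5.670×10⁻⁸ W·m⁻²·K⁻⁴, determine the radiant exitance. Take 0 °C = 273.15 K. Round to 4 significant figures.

I ≈ 4.471×10⁵ W/m²

T = 1934 °C + 273.15 = 2207.15 K.
Stefan–Boltzmann: I = εσT⁴ = 0.3323 × 5.670×10⁻⁸ × (2207.15)⁴ = 4.471×10⁵ W/m².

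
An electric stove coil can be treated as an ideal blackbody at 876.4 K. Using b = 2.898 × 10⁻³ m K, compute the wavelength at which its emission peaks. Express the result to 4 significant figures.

Wien's displacement law: λ_max = b/T = (2.898×10⁻³ m·K)/(876.4 K) = 3.3067×10⁻⁶ m.
That is 3.307 μm, in the infrared range.

λ_max ≈ 3.307 μm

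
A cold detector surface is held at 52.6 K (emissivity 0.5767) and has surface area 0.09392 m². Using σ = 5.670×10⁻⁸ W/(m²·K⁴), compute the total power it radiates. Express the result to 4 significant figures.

Area A = 0.09392 m².
P = εσAT⁴ = 0.5767 × 5.670×10⁻⁸ × 0.09392 × (52.6)⁴ = 0.02351 W.

P ≈ 0.02351 W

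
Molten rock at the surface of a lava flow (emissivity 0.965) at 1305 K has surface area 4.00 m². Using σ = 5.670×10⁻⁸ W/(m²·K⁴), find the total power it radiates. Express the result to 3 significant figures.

P ≈ 6.35×10⁵ W

Area A = 4.00 m².
P = εσAT⁴ = 0.965 × 5.670×10⁻⁸ × 4.00 × (1305)⁴ = 6.35×10⁵ W.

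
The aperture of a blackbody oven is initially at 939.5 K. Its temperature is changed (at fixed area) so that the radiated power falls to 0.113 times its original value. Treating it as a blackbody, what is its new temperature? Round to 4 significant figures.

P ∝ T⁴, so T₂/T₁ = (P₂/P₁)^(1/4) = (0.113)^(1/4) = 0.579789.
T₂ = 939.5 × 0.579789 = 544.7 K.

T₂ ≈ 544.7 K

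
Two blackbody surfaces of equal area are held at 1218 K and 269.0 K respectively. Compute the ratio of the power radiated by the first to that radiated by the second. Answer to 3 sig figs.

P₁/P₂ ≈ 420

With equal areas, P₁/P₂ = (T₁/T₂)⁴ = (1218/269.0)⁴ = 420.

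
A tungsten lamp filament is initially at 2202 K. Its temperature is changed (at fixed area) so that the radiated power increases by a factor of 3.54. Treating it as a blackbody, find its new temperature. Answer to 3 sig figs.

P ∝ T⁴, so T₂/T₁ = (P₂/P₁)^(1/4) = (3.54)^(1/4) = 1.37167.
T₂ = 2202 × 1.37167 = 3.02×10³ K.

T₂ ≈ 3.02×10³ K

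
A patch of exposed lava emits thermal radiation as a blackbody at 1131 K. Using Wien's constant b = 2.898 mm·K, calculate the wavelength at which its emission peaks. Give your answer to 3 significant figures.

λ_max ≈ 2.56 μm

Wien's displacement law: λ_max = b/T = (2.898×10⁻³ m·K)/(1131 K) = 2.562×10⁻⁶ m.
That is 2.56 μm, in the infrared range.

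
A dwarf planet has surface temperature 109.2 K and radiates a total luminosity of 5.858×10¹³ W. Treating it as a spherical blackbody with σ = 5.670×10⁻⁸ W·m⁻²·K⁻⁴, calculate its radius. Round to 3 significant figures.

L = 4πR²σT⁴ ⇒ R = √(L/(4πσT⁴)).
σT⁴ = 8.06257 W/m², so R = √(5.858×10¹³/(4π×8.06257)) = 7.60×10⁵ m.

R ≈ 7.60×10⁵ m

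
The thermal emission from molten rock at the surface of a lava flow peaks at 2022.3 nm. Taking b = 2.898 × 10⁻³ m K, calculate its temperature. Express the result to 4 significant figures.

Wien's law gives T = b/λ_max = (2.898×10⁻³ m·K)/(2.0223×10⁻⁶ m) = 1433 K.

T ≈ 1433 K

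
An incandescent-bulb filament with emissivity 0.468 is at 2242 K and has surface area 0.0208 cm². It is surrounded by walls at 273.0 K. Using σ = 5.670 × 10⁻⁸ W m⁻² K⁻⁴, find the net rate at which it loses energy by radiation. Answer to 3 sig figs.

Area A = 0.0208 cm² = 2.08×10⁻⁶ m².
Net radiated power P_net = εσA(T⁴ − T₀⁴) = 0.468×5.670×10⁻⁸×2.08×10⁻⁶×(2242⁴ − 273.0⁴).
T⁴ − T₀⁴ = 2.52663×10¹³ − 5.55457×10⁹ = 2.52607×10¹³ K⁴, so P_net = 1.39 W.

Net loss ≈ 1.39 W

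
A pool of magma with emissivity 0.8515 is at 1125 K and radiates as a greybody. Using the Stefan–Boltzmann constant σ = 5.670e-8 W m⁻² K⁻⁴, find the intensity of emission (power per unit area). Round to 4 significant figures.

I ≈ 7.734×10⁴ W/m²

Stefan–Boltzmann: I = εσT⁴ = 0.8515 × 5.670×10⁻⁸ × (1125)⁴ = 7.734×10⁴ W/m².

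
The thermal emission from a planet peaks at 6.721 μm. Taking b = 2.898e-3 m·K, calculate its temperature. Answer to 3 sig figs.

Wien's law gives T = b/λ_max = (2.898×10⁻³ m·K)/(6.721×10⁻⁶ m) = 431 K.

T ≈ 431 K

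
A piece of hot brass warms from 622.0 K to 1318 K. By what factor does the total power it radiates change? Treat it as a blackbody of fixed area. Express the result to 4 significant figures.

P ∝ T⁴, so P₂/P₁ = (T₂/T₁)⁴ = (1318/622.0)⁴ = (2.11897)⁴ = 20.16.

P₂/P₁ ≈ 20.16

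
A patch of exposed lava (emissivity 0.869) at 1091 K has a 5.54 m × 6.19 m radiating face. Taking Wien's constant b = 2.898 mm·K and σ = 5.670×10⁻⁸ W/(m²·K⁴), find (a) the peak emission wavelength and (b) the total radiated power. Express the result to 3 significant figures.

λ_max ≈ 2.66×10³ nm; P ≈ 2.39×10⁶ W

(a) λ_max = b/T = 2.898×10⁻³/1091 = 2.656×10⁻⁶ m = 2.66×10³ nm.
Area A = 5.54 × 6.19 = 34.2926 m².
(b) P = εσAT⁴ = 0.869×5.670×10⁻⁸×34.2926×(1091)⁴ = 2.39×10⁶ W.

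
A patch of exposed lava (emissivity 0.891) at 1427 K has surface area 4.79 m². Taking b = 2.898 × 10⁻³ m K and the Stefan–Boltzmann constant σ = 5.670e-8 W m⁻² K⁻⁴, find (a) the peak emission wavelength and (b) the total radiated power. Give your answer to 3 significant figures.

(a) λ_max = b/T = 2.898×10⁻³/1427 = 2.031×10⁻⁶ m = 2.03×10³ nm.
Area A = 4.79 m².
(b) P = εσAT⁴ = 0.891×5.670×10⁻⁸×4.79×(1427)⁴ = 1.00×10⁶ W.

λ_max ≈ 2.03×10³ nm; P ≈ 1.00×10⁶ W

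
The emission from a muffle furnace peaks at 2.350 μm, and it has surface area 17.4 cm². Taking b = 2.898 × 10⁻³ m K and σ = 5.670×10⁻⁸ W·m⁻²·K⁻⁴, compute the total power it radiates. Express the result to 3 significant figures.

Wien's law: T = b/λ_max = 2.898×10⁻³/2.350×10⁻⁶ = 1233.19 K.
Area A = 17.4 cm² = 1.74×10⁻³ m².
Then P = σAT⁴ = 5.670×10⁻⁸×1.74×10⁻³×(1233.19)⁴ = 228 W.

P ≈ 228 W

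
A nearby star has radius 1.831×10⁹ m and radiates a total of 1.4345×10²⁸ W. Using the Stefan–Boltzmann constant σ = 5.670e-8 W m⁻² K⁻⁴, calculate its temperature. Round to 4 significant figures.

Surface area A = 4πR² = 4π(1.831×10⁹ m)² = 4.21295×10¹⁹ m².
P = σAT⁴ ⇒ T = (P/(σA))^(1/4) = (1.4345×10²⁸/(5.670×10⁻⁸×4.21295×10¹⁹))^(1/4) = 8803 K.

T ≈ 8803 K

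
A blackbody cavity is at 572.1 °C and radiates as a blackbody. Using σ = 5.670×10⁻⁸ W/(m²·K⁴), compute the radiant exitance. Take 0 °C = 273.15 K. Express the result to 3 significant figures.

T = 572.1 °C + 273.15 = 845.25 K.
Stefan–Boltzmann: I = σT⁴ = 5.670×10⁻⁸ × (845.25)⁴ = 2.89×10⁴ W/m².

I ≈ 2.89×10⁴ W/m²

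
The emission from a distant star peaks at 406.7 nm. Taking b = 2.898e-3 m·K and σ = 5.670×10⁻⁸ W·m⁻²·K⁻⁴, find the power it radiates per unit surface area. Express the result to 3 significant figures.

Wien's law: T = b/λ_max = 2.898×10⁻³/4.067×10⁻⁷ = 7125.65 K.
Then I = σT⁴ = 5.670×10⁻⁸×(7125.65)⁴ = 1.46×10⁸ W/m².

I ≈ 1.46×10⁸ W/m²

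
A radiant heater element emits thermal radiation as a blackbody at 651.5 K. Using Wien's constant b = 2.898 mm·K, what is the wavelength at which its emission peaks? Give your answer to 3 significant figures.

λ_max ≈ 4.45 μm

Wien's displacement law: λ_max = b/T = (2.898×10⁻³ m·K)/(651.5 K) = 4.448×10⁻⁶ m.
That is 4.45 μm, in the infrared range.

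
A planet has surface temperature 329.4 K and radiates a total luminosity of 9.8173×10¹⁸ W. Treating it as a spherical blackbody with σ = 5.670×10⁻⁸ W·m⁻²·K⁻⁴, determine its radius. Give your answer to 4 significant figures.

R ≈ 3.421×10⁷ m

L = 4πR²σT⁴ ⇒ R = √(L/(4πσT⁴)).
σT⁴ = 667.540 W/m², so R = √(9.8173×10¹⁸/(4π×667.540)) = 3.421×10⁷ m.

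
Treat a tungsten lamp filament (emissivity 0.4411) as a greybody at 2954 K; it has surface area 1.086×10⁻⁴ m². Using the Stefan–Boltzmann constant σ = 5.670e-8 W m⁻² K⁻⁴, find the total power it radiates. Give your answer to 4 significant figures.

P ≈ 206.8 W

Area A = 1.086×10⁻⁴ m².
P = εσAT⁴ = 0.4411 × 5.670×10⁻⁸ × 1.086×10⁻⁴ × (2954)⁴ = 206.8 W.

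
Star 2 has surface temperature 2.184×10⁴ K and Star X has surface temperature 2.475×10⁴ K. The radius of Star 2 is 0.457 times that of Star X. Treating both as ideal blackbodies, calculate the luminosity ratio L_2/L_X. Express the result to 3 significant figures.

L_2/L_X ≈ 0.127

L ∝ R²T⁴, so L_2/L_X = (R_2/R_X)²(T_2/T_X)⁴ = (0.457)² × (2.184×10⁴/2.475×10⁴)⁴ = 0.208849 × 0.606331 = 0.127.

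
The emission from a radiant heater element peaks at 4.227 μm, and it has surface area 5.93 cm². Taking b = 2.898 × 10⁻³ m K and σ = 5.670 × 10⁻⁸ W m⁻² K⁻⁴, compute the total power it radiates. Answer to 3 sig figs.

P ≈ 7.43 W

Wien's law: T = b/λ_max = 2.898×10⁻³/4.227×10⁻⁶ = 685.593 K.
Area A = 5.93 cm² = 5.93×10⁻⁴ m².
Then P = σAT⁴ = 5.670×10⁻⁸×5.93×10⁻⁴×(685.593)⁴ = 7.43 W.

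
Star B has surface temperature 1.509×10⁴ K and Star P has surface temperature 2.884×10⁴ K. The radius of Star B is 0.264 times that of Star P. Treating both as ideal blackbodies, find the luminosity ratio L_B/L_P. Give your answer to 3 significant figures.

L_B/L_P ≈ 5.22×10⁻³

L ∝ R²T⁴, so L_B/L_P = (R_B/R_P)²(T_B/T_P)⁴ = (0.264)² × (1.509×10⁴/2.884×10⁴)⁴ = 0.069696 × 0.0749507 = 5.22×10⁻³.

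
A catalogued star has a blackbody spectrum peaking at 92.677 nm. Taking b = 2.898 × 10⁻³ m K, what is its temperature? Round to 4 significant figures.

T ≈ 3.127×10⁴ K

Wien's law gives T = b/λ_max = (2.898×10⁻³ m·K)/(9.2677×10⁻⁸ m) = 3.127×10⁴ K.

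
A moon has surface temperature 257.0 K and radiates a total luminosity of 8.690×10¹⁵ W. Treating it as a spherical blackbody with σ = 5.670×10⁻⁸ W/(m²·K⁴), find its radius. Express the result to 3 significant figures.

L = 4πR²σT⁴ ⇒ R = √(L/(4πσT⁴)).
σT⁴ = 247.352 W/m², so R = √(8.690×10¹⁵/(4π×247.352)) = 1.67×10⁶ m.

R ≈ 1.67×10⁶ m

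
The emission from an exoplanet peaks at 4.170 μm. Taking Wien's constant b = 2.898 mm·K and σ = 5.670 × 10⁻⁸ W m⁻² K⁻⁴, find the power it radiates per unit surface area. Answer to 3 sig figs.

Wien's law: T = b/λ_max = 2.898×10⁻³/4.170×10⁻⁶ = 694.964 K.
Then I = σT⁴ = 5.670×10⁻⁸×(694.964)⁴ = 1.32×10⁴ W/m².

I ≈ 1.32×10⁴ W/m²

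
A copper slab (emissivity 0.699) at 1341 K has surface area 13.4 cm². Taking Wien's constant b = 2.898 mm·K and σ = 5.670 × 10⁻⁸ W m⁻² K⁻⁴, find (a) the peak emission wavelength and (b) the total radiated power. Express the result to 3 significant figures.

(a) λ_max = b/T = 2.898×10⁻³/1341 = 2.161×10⁻⁶ m = 2.16 μm.
Area A = 13.4 cm² = 1.34×10⁻³ m².
(b) P = εσAT⁴ = 0.699×5.670×10⁻⁸×1.34×10⁻³×(1341)⁴ = 172 W.

λ_max ≈ 2.16 μm; P ≈ 172 W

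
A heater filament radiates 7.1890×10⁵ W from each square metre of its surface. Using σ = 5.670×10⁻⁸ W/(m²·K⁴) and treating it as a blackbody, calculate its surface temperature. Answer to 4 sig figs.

T ≈ 1887 K

I = σT⁴, so T = (I/σ)^(1/4) = (7.1890×10⁵/(5.670×10⁻⁸))^(1/4) = 1887 K.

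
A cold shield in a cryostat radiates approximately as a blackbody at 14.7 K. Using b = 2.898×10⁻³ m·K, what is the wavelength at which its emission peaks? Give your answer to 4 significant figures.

Wien's displacement law: λ_max = b/T = (2.898×10⁻³ m·K)/(14.7 K) = 1.9714×10⁻⁴ m.
That is 197.1 μm, in the infrared range.

λ_max ≈ 197.1 μm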